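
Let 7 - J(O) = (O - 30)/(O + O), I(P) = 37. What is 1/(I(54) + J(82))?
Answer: 41/1791 ≈ 0.022892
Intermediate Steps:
J(O) = 7 - (-30 + O)/(2*O) (J(O) = 7 - (O - 30)/(O + O) = 7 - (-30 + O)/(2*O))
1/(I(54) + J(82)) = 1/(37 + (13/2 + 15/82)) = 1/(37 + 274/41) = 1/(1791/41) = 41/1791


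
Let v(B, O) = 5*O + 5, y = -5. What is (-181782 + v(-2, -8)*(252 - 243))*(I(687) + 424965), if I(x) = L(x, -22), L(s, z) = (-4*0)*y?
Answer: -77384851605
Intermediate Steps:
v(B, O) = 5 + 5*O
L(s, z) = 0 (L(s, z) = -4*0*(-5) = 0*(-5) = 0)
I(x) = 0
(-181782 + v(-2, -8)*(252 - 243))*(I(687) + 424965) = (-181782 + (5 + 5*(-8))*(252 - 243))*(0 + 424965) = (-181782 + (5 - 40)*9)*424965 = (-181782 - 35*9)*424965 = (-181782 - 315)*424965 = -182097*424965 = -77384851605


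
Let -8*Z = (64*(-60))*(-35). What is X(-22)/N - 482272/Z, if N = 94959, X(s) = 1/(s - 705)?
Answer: 49544256818/1725879825 ≈ 28.707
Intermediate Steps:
X(s) = 1/(-705 + s)
Z = -16800 (Z = -64*(-60)*(-35)/8 = -(-480)*(-35) = -⅛*134400 = -16800)
X(-22)/N - 482272/Z = 1/(-705 - 22*94959) - 482272/(-16800) = (1/94959)/(-727) - 482272*(-1/16800) = -1/727*1/94959 + 2153/75 = -1/69035193 + 2153/75 = 49544256818/1725879825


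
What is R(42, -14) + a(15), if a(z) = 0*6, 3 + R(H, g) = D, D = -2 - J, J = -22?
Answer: 17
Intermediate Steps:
D = 20 (D = -2 - 1*(-22) = -2 + 22 = 20)
R(H, g) = 17 (R(H, g) = -3 + 20 = 17)
a(z) = 0
R(42, -14) + a(15) = 17 + 0 = 17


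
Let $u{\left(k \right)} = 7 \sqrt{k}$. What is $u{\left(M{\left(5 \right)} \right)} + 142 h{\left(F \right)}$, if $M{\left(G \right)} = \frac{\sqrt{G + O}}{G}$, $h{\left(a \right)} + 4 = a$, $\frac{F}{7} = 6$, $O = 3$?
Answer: $5396 + \frac{7 \cdot 2^{\frac{3}{4}} \sqrt{5}}{5} \approx 5401.3$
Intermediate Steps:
$F = 42$ ($F = 7 \cdot 6 = 42$)
$h{\left(a \right)} = -4 + a$
$M{\left(G \right)} = \frac{\sqrt{3 + G}}{G}$ ($M{\left(G \right)} = \frac{\sqrt{G + 3}}{G} = \frac{\sqrt{3 + G}}{G}$)
$u{\left(M{\left(5 \right)} \right)} + 142 h{\left(F \right)} = 7 \sqrt{\frac{\sqrt{3 + 5}}{5}} + 142 \left(-4 + 42\right) = 7 \sqrt{\frac{\sqrt{8}}{5}} + 142 \cdot 38 = 7 \sqrt{\frac{2 \sqrt{2}}{5}} + 5396 = 7 \frac{2^{\frac{3}{4}} \sqrt{5}}{5} + 5396 = \frac{7 \cdot 2^{\frac{3}{4}} \sqrt{5}}{5} + 5396 = 5396 + \frac{7 \cdot 2^{\frac{3}{4}} \sqrt{5}}{5}$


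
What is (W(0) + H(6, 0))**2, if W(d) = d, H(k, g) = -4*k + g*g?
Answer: 576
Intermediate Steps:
H(k, g) = g**2 - 4*k (H(k, g) = -4*k + g**2 = g**2 - 4*k)
(W(0) + H(6, 0))**2 = (0 + (0**2 - 4*6))**2 = (0 + (0 - 24))**2 = (0 - 24)**2 = (-24)**2 = 576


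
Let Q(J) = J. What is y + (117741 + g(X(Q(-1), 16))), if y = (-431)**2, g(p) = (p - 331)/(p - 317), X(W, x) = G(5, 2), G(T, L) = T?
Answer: 47346475/156 ≈ 3.0350e+5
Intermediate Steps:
X(W, x) = 5
g(p) = (-331 + p)/(-317 + p)
y = 185761
y + (117741 + g(X(Q(-1), 16))) = 185761 + (117741 + (-331 + 5)/(-317 + 5)) = 185761 + (117741 - 326/(-312)) = 185761 + (117741 - 1/312*(-326)) = 185761 + (117741 + 163/156) = 185761 + 18367759/156 = 47346475/156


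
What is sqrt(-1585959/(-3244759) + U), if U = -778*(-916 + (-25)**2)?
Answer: 9*sqrt(29427501880325199)/3244759 ≈ 475.81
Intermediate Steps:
U = 226398 (U = -778*(-916 + 625) = -778*(-291) = 226398)
sqrt(-1585959/(-3244759) + U) = sqrt(-1585959/(-3244759) + 226398) = sqrt(-1585959*(-1/3244759) + 226398) = sqrt(1585959/3244759 + 226398) = sqrt(734608534041/3244759) = 9*sqrt(29427501880325199)/3244759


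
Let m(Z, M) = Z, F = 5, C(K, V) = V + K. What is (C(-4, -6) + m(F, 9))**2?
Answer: 25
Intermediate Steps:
C(K, V) = K + V
(C(-4, -6) + m(F, 9))**2 = ((-4 - 6) + 5)**2 = (-10 + 5)**2 = (-5)**2 = 25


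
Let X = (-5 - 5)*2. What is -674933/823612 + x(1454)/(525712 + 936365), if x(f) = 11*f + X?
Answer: -973647637753/1204184162124 ≈ -0.80855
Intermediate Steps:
X = -20 (X = -10*2 = -20)
x(f) = -20 + 11*f (x(f) = 11*f - 20 = -20 + 11*f)
-674933/823612 + x(1454)/(525712 + 936365) = -674933/823612 + (-20 + 11*1454)/(525712 + 936365) = -674933*1/823612 + (-20 + 15994)/1462077 = -674933/823612 + 15974*(1/1462077) = -674933/823612 + 15974/1462077 = -973647637753/1204184162124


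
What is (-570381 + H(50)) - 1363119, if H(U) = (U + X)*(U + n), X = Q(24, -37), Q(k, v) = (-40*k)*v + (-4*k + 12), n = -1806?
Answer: -64246916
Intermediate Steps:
Q(k, v) = 12 - 4*k - 40*k*v (Q(k, v) = -40*k*v + (12 - 4*k) = 12 - 4*k - 40*k*v)
X = 35436 (X = 12 - 4*24 - 40*24*(-37) = 12 - 96 + 35520 = 35436)
H(U) = (-1806 + U)*(35436 + U) (H(U) = (U + 35436)*(U - 1806) = (35436 + U)*(-1806 + U) = (-1806 + U)*(35436 + U))
(-570381 + H(50)) - 1363119 = (-570381 + (-63997416 + 50**2 + 33630*50)) - 1363119 = (-570381 + (-63997416 + 2500 + 1681500)) - 1363119 = (-570381 - 62313416) - 1363119 = -62883797 - 1363119 = -64246916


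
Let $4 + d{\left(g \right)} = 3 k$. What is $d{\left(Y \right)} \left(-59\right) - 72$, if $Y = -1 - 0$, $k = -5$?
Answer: $1049$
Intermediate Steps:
$Y = -1$ ($Y = -1 + 0 = -1$)
$d{\left(g \right)} = -19$ ($d{\left(g \right)} = -4 + 3 \left(-5\right) = -4 - 15 = -19$)
$d{\left(Y \right)} \left(-59\right) - 72 = \left(-19\right) \left(-59\right) - 72 = 1121 - 72 = 1049$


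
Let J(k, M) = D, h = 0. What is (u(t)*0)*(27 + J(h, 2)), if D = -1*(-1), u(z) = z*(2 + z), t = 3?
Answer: 0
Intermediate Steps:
D = 1
J(k, M) = 1
(u(t)*0)*(27 + J(h, 2)) = ((3*(2 + 3))*0)*(27 + 1) = ((3*5)*0)*28 = (15*0)*28 = 0*28 = 0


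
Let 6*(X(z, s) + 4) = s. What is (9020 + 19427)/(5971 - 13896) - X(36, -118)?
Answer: 477334/23775 ≈ 20.077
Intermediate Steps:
X(z, s) = -4 + s/6
(9020 + 19427)/(5971 - 13896) - X(36, -118) = (9020 + 19427)/(5971 - 13896) - (-4 + (1/6)*(-118)) = 28447/(-7925) - (-4 - 59/3) = 28447*(-1/7925) - 1*(-71/3) = -28447/7925 + 71/3 = 477334/23775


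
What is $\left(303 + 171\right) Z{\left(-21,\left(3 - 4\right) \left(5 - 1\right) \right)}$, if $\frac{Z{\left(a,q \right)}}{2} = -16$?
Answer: $-15168$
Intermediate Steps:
$Z{\left(a,q \right)} = -32$ ($Z{\left(a,q \right)} = 2 \left(-16\right) = -32$)
$\left(303 + 171\right) Z{\left(-21,\left(3 - 4\right) \left(5 - 1\right) \right)} = \left(303 + 171\right) \left(-32\right) = 474 \left(-32\right) = -15168$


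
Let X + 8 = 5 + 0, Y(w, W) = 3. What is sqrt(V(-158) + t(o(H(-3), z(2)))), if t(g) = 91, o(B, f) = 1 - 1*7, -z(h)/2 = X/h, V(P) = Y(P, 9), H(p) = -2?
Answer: sqrt(94) ≈ 9.6954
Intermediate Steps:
V(P) = 3
X = -3 (X = -8 + (5 + 0) = -8 + 5 = -3)
z(h) = 6/h (z(h) = -(-6)/h = 6/h)
o(B, f) = -6 (o(B, f) = 1 - 7 = -6)
sqrt(V(-158) + t(o(H(-3), z(2)))) = sqrt(3 + 91) = sqrt(94)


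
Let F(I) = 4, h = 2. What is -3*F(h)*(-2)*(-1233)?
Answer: -29592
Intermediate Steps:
-3*F(h)*(-2)*(-1233) = -12*(-2)*(-1233) = -3*(-8)*(-1233) = 24*(-1233) = -29592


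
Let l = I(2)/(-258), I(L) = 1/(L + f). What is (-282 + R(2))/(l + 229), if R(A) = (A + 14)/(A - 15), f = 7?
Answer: -8549604/6912581 ≈ -1.2368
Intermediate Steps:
I(L) = 1/(7 + L) (I(L) = 1/(L + 7) = 1/(7 + L))
R(A) = (14 + A)/(-15 + A)
l = -1/2322 (l = 1/((7 + 2)*(-258)) = -1/258/9 = (⅑)*(-1/258) = -1/2322 ≈ -0.00043066)
(-282 + R(2))/(l + 229) = (-282 + (14 + 2)/(-15 + 2))/(-1/2322 + 229) = (-282 + 16/(-13))/(531737/2322) = (-282 - 1/13*16)*(2322/531737) = (-282 - 16/13)*(2322/531737) = -3682/13*2322/531737 = -8549604/6912581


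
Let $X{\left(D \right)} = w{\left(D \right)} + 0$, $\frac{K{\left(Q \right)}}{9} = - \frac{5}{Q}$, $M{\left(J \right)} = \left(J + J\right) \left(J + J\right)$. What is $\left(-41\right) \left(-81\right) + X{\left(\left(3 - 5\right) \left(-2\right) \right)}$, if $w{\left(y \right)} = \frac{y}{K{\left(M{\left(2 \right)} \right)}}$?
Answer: $\frac{149381}{45} \approx 3319.6$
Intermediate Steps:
$M{\left(J \right)} = 4 J^{2}$ ($M{\left(J \right)} = 2 J 2 J = 4 J^{2}$)
$K{\left(Q \right)} = - \frac{45}{Q}$ ($K{\left(Q \right)} = 9 \left(- \frac{5}{Q}\right) = - \frac{45}{Q}$)
$w{\left(y \right)} = - \frac{16 y}{45}$ ($w{\left(y \right)} = \frac{y}{\left(-45\right) \frac{1}{4 \cdot 2^{2}}} = \frac{y}{\left(-45\right) \frac{1}{4 \cdot 4}} = \frac{y}{\left(-45\right) \frac{1}{16}} = \frac{y}{- \frac{45}{16}} = y \left(- \frac{16}{45}\right) = - \frac{16 y}{45}$)
$X{\left(D \right)} = - \frac{16 D}{45}$ ($X{\left(D \right)} = - \frac{16 D}{45} + 0 = - \frac{16 D}{45}$)
$\left(-41\right) \left(-81\right) + X{\left(\left(3 - 5\right) \left(-2\right) \right)} = \left(-41\right) \left(-81\right) - \frac{16 \left(3 - 5\right) \left(-2\right)}{45} = 3321 - \frac{16 \left(\left(-2\right) \left(-2\right)\right)}{45} = 3321 - \frac{64}{45} = \frac{149381}{45}$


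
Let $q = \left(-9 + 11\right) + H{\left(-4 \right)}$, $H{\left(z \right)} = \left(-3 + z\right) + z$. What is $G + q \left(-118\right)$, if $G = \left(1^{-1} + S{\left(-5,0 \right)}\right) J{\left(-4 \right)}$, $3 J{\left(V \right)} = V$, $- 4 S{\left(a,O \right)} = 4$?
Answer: $1062$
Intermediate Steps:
$H{\left(z \right)} = -3 + 2 z$
$S{\left(a,O \right)} = -1$ ($S{\left(a,O \right)} = \left(- \frac{1}{4}\right) 4 = -1$)
$J{\left(V \right)} = \frac{V}{3}$
$q = -9$ ($q = \left(-9 + 11\right) + \left(-3 + 2 \left(-4\right)\right) = 2 - 11 = -9$)
$G = 0$ ($G = \left(1^{-1} - 1\right) \frac{1}{3} \left(-4\right) = \left(1 - 1\right) \left(- \frac{4}{3}\right) = 0 \left(- \frac{4}{3}\right) = 0$)
$G + q \left(-118\right) = 0 - -1062 = 0 + 1062 = 1062$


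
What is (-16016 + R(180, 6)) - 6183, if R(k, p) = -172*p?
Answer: -23231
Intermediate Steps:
(-16016 + R(180, 6)) - 6183 = (-16016 - 172*6) - 6183 = (-16016 - 1032) - 6183 = -17048 - 6183 = -23231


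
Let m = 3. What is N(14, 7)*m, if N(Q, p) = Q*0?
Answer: 0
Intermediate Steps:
N(Q, p) = 0
N(14, 7)*m = 0*3 = 0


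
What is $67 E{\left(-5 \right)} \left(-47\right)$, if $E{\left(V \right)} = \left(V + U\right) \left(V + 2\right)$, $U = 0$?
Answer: $-47235$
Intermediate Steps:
$E{\left(V \right)} = V \left(2 + V\right)$ ($E{\left(V \right)} = \left(V + 0\right) \left(V + 2\right) = V \left(2 + V\right)$)
$67 E{\left(-5 \right)} \left(-47\right) = 67 \left(- 5 \left(2 - 5\right)\right) \left(-47\right) = 67 \left(\left(-5\right) \left(-3\right)\right) \left(-47\right) = 67 \cdot 15 \left(-47\right) = 1005 \left(-47\right) = -47235$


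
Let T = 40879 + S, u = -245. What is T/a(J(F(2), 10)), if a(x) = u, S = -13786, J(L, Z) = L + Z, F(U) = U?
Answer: -27093/245 ≈ -110.58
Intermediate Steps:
a(x) = -245
T = 27093 (T = 40879 - 13786 = 27093)
T/a(J(F(2), 10)) = 27093/(-245) = 27093*(-1/245) = -27093/245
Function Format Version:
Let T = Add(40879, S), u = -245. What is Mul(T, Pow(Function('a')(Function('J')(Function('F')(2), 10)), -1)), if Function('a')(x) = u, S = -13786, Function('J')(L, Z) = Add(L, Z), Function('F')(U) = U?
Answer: Rational(-27093, 245) ≈ -110.58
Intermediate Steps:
Function('a')(x) = -245
T = 27093 (T = Add(40879, -13786) = 27093)
Mul(T, Pow(Function('a')(Function('J')(Function('F')(2), 10)), -1)) = Mul(27093, Pow(-245, -1)) = Mul(27093, Rational(-1, 245)) = Rational(-27093, 245)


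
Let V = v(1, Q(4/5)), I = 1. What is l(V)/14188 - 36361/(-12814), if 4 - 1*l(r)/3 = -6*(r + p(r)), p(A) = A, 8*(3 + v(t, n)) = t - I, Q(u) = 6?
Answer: 128664931/45451258 ≈ 2.8308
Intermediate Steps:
v(t, n) = -25/8 + t/8 (v(t, n) = -3 + (t - 1*1)/8 = -3 + (t - 1)/8 = -3 + (-1 + t)/8 = -3 + (-⅛ + t/8) = -25/8 + t/8)
V = -3 (V = -25/8 + (⅛)*1 = -25/8 + ⅛ = -3)
l(r) = 12 + 36*r (l(r) = 12 - (-18)*(r + r) = 12 - (-18)*2*r = 12 - (-36)*r = 12 + 36*r)
l(V)/14188 - 36361/(-12814) = (12 + 36*(-3))/14188 - 36361/(-12814) = (12 - 108)*(1/14188) - 36361*(-1/12814) = -96*1/14188 + 36361/12814 = -24/3547 + 36361/12814 = 128664931/45451258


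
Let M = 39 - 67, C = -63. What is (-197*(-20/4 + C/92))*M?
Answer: -721217/23 ≈ -31357.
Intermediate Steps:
M = -28
(-197*(-20/4 + C/92))*M = -197*(-20/4 - 63/92)*(-28) = -197*(-20*¼ - 63*1/92)*(-28) = -197*(-5 - 63/92)*(-28) = -197*(-523/92)*(-28) = (103031/92)*(-28) = -721217/23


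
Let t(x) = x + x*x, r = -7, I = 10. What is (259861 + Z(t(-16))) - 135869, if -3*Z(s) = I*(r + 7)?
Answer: 123992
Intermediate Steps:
t(x) = x + x²
Z(s) = 0 (Z(s) = -10*(-7 + 7)/3 = -10*0/3 = -⅓*0 = 0)
(259861 + Z(t(-16))) - 135869 = (259861 + 0) - 135869 = 259861 - 135869 = 123992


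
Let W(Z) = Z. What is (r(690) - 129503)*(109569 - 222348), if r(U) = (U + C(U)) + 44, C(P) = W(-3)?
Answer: 14522777388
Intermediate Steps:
C(P) = -3
r(U) = 41 + U (r(U) = (U - 3) + 44 = (-3 + U) + 44 = 41 + U)
(r(690) - 129503)*(109569 - 222348) = ((41 + 690) - 129503)*(109569 - 222348) = (731 - 129503)*(-112779) = -128772*(-112779) = 14522777388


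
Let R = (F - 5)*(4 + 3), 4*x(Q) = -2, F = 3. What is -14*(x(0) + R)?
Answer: 203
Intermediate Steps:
x(Q) = -½ (x(Q) = (¼)*(-2) = -½)
R = -14 (R = (3 - 5)*(4 + 3) = -2*7 = -14)
-14*(x(0) + R) = -14*(-½ - 14) = -14*(-29/2) = 203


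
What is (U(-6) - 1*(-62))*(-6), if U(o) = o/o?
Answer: -378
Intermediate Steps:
U(o) = 1
(U(-6) - 1*(-62))*(-6) = (1 - 1*(-62))*(-6) = (1 + 62)*(-6) = 63*(-6) = -378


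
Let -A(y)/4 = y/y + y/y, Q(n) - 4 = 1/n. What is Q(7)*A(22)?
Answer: -232/7 ≈ -33.143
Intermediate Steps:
Q(n) = 4 + 1/n
A(y) = -8 (A(y) = -4*(y/y + y/y) = -4*(1 + 1) = -4*2 = -8)
Q(7)*A(22) = (4 + 1/7)*(-8) = (4 + ⅐)*(-8) = (29/7)*(-8) = -232/7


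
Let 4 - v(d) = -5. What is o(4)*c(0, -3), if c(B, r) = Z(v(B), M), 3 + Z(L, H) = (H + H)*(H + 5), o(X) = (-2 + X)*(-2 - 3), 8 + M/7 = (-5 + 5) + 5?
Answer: -6690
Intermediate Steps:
v(d) = 9 (v(d) = 4 - 1*(-5) = 4 + 5 = 9)
M = -21 (M = -56 + 7*((-5 + 5) + 5) = -56 + 7*(0 + 5) = -56 + 7*5 = -56 + 35 = -21)
o(X) = 10 - 5*X (o(X) = (-2 + X)*(-5) = 10 - 5*X)
Z(L, H) = -3 + 2*H*(5 + H) (Z(L, H) = -3 + (H + H)*(H + 5) = -3 + (2*H)*(5 + H) = -3 + 2*H*(5 + H))
c(B, r) = 669 (c(B, r) = -3 + 2*(-21)**2 + 10*(-21) = -3 + 2*441 - 210 = -3 + 882 - 210 = 669)
o(4)*c(0, -3) = (10 - 5*4)*669 = (10 - 20)*669 = -10*669 = -6690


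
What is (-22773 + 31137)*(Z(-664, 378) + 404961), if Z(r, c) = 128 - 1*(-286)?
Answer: 3390556500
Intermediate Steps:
Z(r, c) = 414 (Z(r, c) = 128 + 286 = 414)
(-22773 + 31137)*(Z(-664, 378) + 404961) = (-22773 + 31137)*(414 + 404961) = 8364*405375 = 3390556500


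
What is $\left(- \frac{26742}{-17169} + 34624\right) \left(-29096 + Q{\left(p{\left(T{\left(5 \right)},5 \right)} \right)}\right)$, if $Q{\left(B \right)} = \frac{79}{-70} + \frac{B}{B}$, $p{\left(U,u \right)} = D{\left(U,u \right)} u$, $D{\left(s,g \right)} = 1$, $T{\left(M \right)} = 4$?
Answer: $- \frac{201801213261057}{200305} \approx -1.0075 \cdot 10^{9}$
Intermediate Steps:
$p{\left(U,u \right)} = u$ ($p{\left(U,u \right)} = 1 u = u$)
$Q{\left(B \right)} = - \frac{9}{70}$ ($Q{\left(B \right)} = 79 \left(- \frac{1}{70}\right) + 1 = - \frac{79}{70} + 1 = - \frac{9}{70}$)
$\left(- \frac{26742}{-17169} + 34624\right) \left(-29096 + Q{\left(p{\left(T{\left(5 \right)},5 \right)} \right)}\right) = \left(- \frac{26742}{-17169} + 34624\right) \left(-29096 - \frac{9}{70}\right) = \left(\left(-26742\right) \left(- \frac{1}{17169}\right) + 34624\right) \left(- \frac{2036729}{70}\right) = \left(\frac{8914}{5723} + 34624\right) \left(- \frac{2036729}{70}\right) = \frac{198162066}{5723} \left(- \frac{2036729}{70}\right) = - \frac{201801213261057}{200305}$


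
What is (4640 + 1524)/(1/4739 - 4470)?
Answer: -29211196/21183329 ≈ -1.3790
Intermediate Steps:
(4640 + 1524)/(1/4739 - 4470) = 6164/(1/4739 - 4470) = 6164/(-21183329/4739) = 6164*(-4739/21183329) = -29211196/21183329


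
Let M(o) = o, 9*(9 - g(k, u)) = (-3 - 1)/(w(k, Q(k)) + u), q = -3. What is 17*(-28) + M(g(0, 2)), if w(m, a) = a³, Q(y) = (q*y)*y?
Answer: -4201/9 ≈ -466.78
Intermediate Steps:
Q(y) = -3*y² (Q(y) = (-3*y)*y = -3*y²)
g(k, u) = 9 + 4/(9*(u - 27*k⁶)) (g(k, u) = 9 - (-3 - 1)/(9*((-3*k²)³ + u)) = 9 - (-4)/(9*(-27*k⁶ + u)) = 9 - (-4)/(9*(u - 27*k⁶)) = 9 + 4/(9*(u - 27*k⁶)))
17*(-28) + M(g(0, 2)) = 17*(-28) + (4 - 2187*0⁶ + 81*2)/(9*(2 - 27*0⁶)) = -476 + (4 - 2187*0 + 162)/(9*(2 - 27*0)) = -476 + (4 + 0 + 162)/(9*(2 + 0)) = -476 + (⅑)*166/2 = -476 + (⅑)*(½)*166 = -476 + 83/9 = -4201/9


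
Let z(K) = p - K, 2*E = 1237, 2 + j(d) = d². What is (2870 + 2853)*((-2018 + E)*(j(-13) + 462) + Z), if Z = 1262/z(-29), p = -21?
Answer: -20147884453/4 ≈ -5.0370e+9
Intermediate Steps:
j(d) = -2 + d²
E = 1237/2 (E = (½)*1237 = 1237/2 ≈ 618.50)
z(K) = -21 - K
Z = 631/4 (Z = 1262/(-21 - 1*(-29)) = 1262/(-21 + 29) = 1262/8 = 1262*(⅛) = 631/4 ≈ 157.75)
(2870 + 2853)*((-2018 + E)*(j(-13) + 462) + Z) = (2870 + 2853)*((-2018 + 1237/2)*((-2 + (-13)²) + 462) + 631/4) = 5723*(-2799*((-2 + 169) + 462)/2 + 631/4) = 5723*(-2799*(167 + 462)/2 + 631/4) = 5723*(-2799/2*629 + 631/4) = 5723*(-1760571/2 + 631/4) = 5723*(-3520511/4) = -20147884453/4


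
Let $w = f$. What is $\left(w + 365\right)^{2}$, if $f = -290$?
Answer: $5625$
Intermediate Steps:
$w = -290$
$\left(w + 365\right)^{2} = \left(-290 + 365\right)^{2} = 75^{2} = 5625$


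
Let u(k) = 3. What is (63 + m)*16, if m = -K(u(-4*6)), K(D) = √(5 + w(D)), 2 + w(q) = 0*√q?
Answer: 1008 - 16*√3 ≈ 980.29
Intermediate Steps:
w(q) = -2 (w(q) = -2 + 0*√q = -2 + 0 = -2)
K(D) = √3 (K(D) = √(5 - 2) = √3)
m = -√3 ≈ -1.7320
(63 + m)*16 = (63 - √3)*16 = 1008 - 16*√3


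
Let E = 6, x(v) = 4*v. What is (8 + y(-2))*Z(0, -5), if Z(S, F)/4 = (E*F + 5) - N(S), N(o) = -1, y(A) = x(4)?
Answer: -2304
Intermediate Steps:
y(A) = 16 (y(A) = 4*4 = 16)
Z(S, F) = 24 + 24*F (Z(S, F) = 4*((6*F + 5) - 1*(-1)) = 4*((5 + 6*F) + 1) = 4*(6 + 6*F) = 24 + 24*F)
(8 + y(-2))*Z(0, -5) = (8 + 16)*(24 + 24*(-5)) = 24*(24 - 120) = 24*(-96) = -2304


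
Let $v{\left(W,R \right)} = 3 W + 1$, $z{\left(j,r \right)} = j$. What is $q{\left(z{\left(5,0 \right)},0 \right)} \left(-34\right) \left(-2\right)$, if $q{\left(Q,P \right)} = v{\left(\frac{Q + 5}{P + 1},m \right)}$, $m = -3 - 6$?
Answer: $2108$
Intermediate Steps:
$m = -9$ ($m = -3 - 6 = -9$)
$v{\left(W,R \right)} = 1 + 3 W$
$q{\left(Q,P \right)} = 1 + \frac{3 \left(5 + Q\right)}{1 + P}$ ($q{\left(Q,P \right)} = 1 + 3 \frac{Q + 5}{P + 1} = 1 + 3 \frac{5 + Q}{1 + P} = 1 + \frac{3 \left(5 + Q\right)}{1 + P}$)
$q{\left(z{\left(5,0 \right)},0 \right)} \left(-34\right) \left(-2\right) = \frac{16 + 0 + 3 \cdot 5}{1 + 0} \left(-34\right) \left(-2\right) = \frac{16 + 0 + 15}{1} \left(-34\right) \left(-2\right) = 1 \cdot 31 \left(-34\right) \left(-2\right) = 31 \left(-34\right) \left(-2\right) = \left(-1054\right) \left(-2\right) = 2108$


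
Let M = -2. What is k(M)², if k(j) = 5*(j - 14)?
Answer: 6400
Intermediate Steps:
k(j) = -70 + 5*j (k(j) = 5*(-14 + j) = -70 + 5*j)
k(M)² = (-70 + 5*(-2))² = (-70 - 10)² = (-80)² = 6400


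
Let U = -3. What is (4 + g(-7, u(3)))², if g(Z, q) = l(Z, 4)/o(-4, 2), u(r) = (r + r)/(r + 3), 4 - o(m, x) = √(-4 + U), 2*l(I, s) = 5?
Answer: (592*√7 + 921*I)/(4*(8*√7 + 9*I)) ≈ 19.585 + 2.5507*I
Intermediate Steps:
l(I, s) = 5/2 (l(I, s) = (½)*5 = 5/2)
o(m, x) = 4 - I*√7 (o(m, x) = 4 - √(-4 - 3) = 4 - √(-7) = 4 - I*√7)
u(r) = 2*r/(3 + r) (u(r) = (2*r)/(3 + r) = 2*r/(3 + r))
g(Z, q) = 5/(2*(4 - I*√7))
(4 + g(-7, u(3)))² = (4 + (10/23 + 5*I*√7/46))² = (102/23 + 5*I*√7/46)²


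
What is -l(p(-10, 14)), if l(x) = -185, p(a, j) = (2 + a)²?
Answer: 185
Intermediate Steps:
-l(p(-10, 14)) = -1*(-185) = 185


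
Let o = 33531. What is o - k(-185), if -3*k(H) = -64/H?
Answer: 18609769/555 ≈ 33531.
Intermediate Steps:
k(H) = 64/(3*H) (k(H) = -(-64)/(3*H) = 64/(3*H))
o - k(-185) = 33531 - 64/(3*(-185)) = 33531 - 64*(-1)/(3*185) = 33531 - 1*(-64/555) = 33531 + 64/555 = 18609769/555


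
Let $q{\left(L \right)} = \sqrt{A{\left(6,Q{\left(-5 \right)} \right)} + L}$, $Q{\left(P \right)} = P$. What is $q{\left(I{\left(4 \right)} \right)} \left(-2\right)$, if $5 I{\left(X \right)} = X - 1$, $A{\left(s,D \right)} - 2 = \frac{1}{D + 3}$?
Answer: $- \frac{\sqrt{210}}{5} \approx -2.8983$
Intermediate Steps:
$A{\left(s,D \right)} = 2 + \frac{1}{3 + D}$ ($A{\left(s,D \right)} = 2 + \frac{1}{D + 3} = 2 + \frac{1}{3 + D}$)
$I{\left(X \right)} = - \frac{1}{5} + \frac{X}{5}$ ($I{\left(X \right)} = \frac{X - 1}{5} = \frac{-1 + X}{5} = - \frac{1}{5} + \frac{X}{5}$)
$q{\left(L \right)} = \sqrt{\frac{3}{2} + L}$ ($q{\left(L \right)} = \sqrt{\frac{7 + 2 \left(-5\right)}{3 - 5} + L} = \sqrt{\frac{7 - 10}{-2} + L} = \sqrt{\left(- \frac{1}{2}\right) \left(-3\right) + L} = \sqrt{\frac{3}{2} + L}$)
$q{\left(I{\left(4 \right)} \right)} \left(-2\right) = \frac{\sqrt{6 + 4 \left(- \frac{1}{5} + \frac{1}{5} \cdot 4\right)}}{2} \left(-2\right) = \frac{\sqrt{6 + 4 \left(- \frac{1}{5} + \frac{4}{5}\right)}}{2} \left(-2\right) = \frac{\sqrt{6 + 4 \cdot \frac{3}{5}}}{2} \left(-2\right) = \frac{\sqrt{6 + \frac{12}{5}}}{2} \left(-2\right) = \frac{\sqrt{\frac{42}{5}}}{2} \left(-2\right) = \frac{\frac{1}{5} \sqrt{210}}{2} \left(-2\right) = \frac{\sqrt{210}}{10} \left(-2\right) = - \frac{\sqrt{210}}{5}$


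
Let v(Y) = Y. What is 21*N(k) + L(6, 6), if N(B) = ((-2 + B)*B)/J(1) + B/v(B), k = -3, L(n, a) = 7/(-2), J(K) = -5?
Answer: -91/2 ≈ -45.500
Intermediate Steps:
L(n, a) = -7/2 (L(n, a) = 7*(-½) = -7/2)
N(B) = 1 - B*(-2 + B)/5 (N(B) = ((-2 + B)*B)/(-5) + B/B = (B*(-2 + B))*(-⅕) + 1 = -B*(-2 + B)/5 + 1 = 1 - B*(-2 + B)/5)
21*N(k) + L(6, 6) = 21*(1 - ⅕*(-3)*(-2 - 3)) - 7/2 = 21*(1 - ⅕*(-3)*(-5)) - 7/2 = 21*(1 - 3) - 7/2 = 21*(-2) - 7/2 = -42 - 7/2 = -91/2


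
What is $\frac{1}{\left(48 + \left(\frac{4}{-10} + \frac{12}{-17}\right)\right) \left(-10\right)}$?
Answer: $- \frac{17}{7972} \approx -0.0021325$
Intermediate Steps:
$\frac{1}{\left(48 + \left(\frac{4}{-10} + \frac{12}{-17}\right)\right) \left(-10\right)} = \frac{1}{\left(48 + \left(4 \left(- \frac{1}{10}\right) + 12 \left(- \frac{1}{17}\right)\right)\right) \left(-10\right)} = \frac{1}{\left(48 - \frac{94}{85}\right) \left(-10\right)} = \frac{1}{\frac{3986}{85} \left(-10\right)} = \frac{1}{- \frac{7972}{17}} = - \frac{17}{7972}$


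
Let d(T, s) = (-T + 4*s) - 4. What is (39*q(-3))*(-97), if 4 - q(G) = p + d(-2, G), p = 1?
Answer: -64311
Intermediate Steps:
d(T, s) = -4 - T + 4*s
q(G) = 5 - 4*G (q(G) = 4 - (1 + (-4 - 1*(-2) + 4*G)) = 4 - (1 + (-4 + 2 + 4*G)) = 4 - (1 + (-2 + 4*G)) = 4 - (-1 + 4*G) = 4 + (1 - 4*G) = 5 - 4*G)
(39*q(-3))*(-97) = (39*(5 - 4*(-3)))*(-97) = (39*(5 + 12))*(-97) = (39*17)*(-97) = 663*(-97) = -64311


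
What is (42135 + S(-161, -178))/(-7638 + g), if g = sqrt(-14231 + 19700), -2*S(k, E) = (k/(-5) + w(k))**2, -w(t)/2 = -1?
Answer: -2644668957/486113125 - 692503*sqrt(5469)/972226250 ≈ -5.4931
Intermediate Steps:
w(t) = 2 (w(t) = -2*(-1) = 2)
S(k, E) = -(2 - k/5)**2/2 (S(k, E) = -(k/(-5) + 2)**2/2 = -(k*(-1/5) + 2)**2/2 = -(-k/5 + 2)**2/2 = -(2 - k/5)**2/2)
g = sqrt(5469) ≈ 73.953
(42135 + S(-161, -178))/(-7638 + g) = (42135 - (-10 - 161)**2/50)/(-7638 + sqrt(5469)) = (42135 - 1/50*(-171)**2)/(-7638 + sqrt(5469)) = (42135 - 1/50*29241)/(-7638 + sqrt(5469)) = (42135 - 29241/50)/(-7638 + sqrt(5469)) = 2077509/(50*(-7638 + sqrt(5469)))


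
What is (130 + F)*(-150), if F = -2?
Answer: -19200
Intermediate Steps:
(130 + F)*(-150) = (130 - 2)*(-150) = 128*(-150) = -19200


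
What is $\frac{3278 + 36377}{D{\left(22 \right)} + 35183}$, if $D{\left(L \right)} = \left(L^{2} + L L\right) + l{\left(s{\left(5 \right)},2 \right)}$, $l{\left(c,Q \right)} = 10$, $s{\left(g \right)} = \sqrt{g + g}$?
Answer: $\frac{39655}{36161} \approx 1.0966$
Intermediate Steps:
$s{\left(g \right)} = \sqrt{2} \sqrt{g}$ ($s{\left(g \right)} = \sqrt{2 g} = \sqrt{2} \sqrt{g}$)
$D{\left(L \right)} = 10 + 2 L^{2}$ ($D{\left(L \right)} = \left(L^{2} + L L\right) + 10 = \left(L^{2} + L^{2}\right) + 10 = 2 L^{2} + 10 = 10 + 2 L^{2}$)
$\frac{3278 + 36377}{D{\left(22 \right)} + 35183} = \frac{3278 + 36377}{\left(10 + 2 \cdot 22^{2}\right) + 35183} = \frac{39655}{\left(10 + 2 \cdot 484\right) + 35183} = \frac{39655}{\left(10 + 968\right) + 35183} = \frac{39655}{978 + 35183} = \frac{39655}{36161}$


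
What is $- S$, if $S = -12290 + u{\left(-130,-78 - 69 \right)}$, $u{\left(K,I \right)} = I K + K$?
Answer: $-6690$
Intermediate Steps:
$u{\left(K,I \right)} = K + I K$
$S = 6690$ ($S = -12290 - 130 \left(1 - 147\right) = -12290 - -18980 = -12290 + 18980 = 6690$)
$- S = \left(-1\right) 6690 = -6690$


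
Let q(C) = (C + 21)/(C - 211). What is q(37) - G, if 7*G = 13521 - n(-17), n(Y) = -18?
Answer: -40624/21 ≈ -1934.5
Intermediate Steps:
q(C) = (21 + C)/(-211 + C)
G = 13539/7 (G = (13521 - 1*(-18))/7 = (13521 + 18)/7 = (⅐)*13539 = 13539/7 ≈ 1934.1)
q(37) - G = (21 + 37)/(-211 + 37) - 1*13539/7 = 58/(-174) - 13539/7 = -1/174*58 - 13539/7 = -⅓ - 13539/7 = -40624/21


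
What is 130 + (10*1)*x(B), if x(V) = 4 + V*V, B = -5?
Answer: 420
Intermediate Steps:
x(V) = 4 + V²
130 + (10*1)*x(B) = 130 + (10*1)*(4 + (-5)²) = 130 + 10*(4 + 25) = 130 + 10*29 = 130 + 290 = 420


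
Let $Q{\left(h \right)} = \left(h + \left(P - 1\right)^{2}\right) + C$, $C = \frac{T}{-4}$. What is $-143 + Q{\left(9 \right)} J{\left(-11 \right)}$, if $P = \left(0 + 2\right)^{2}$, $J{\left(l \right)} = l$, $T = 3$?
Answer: $- \frac{1331}{4} \approx -332.75$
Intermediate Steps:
$C = - \frac{3}{4}$ ($C = \frac{3}{-4} = 3 \left(- \frac{1}{4}\right) = - \frac{3}{4} \approx -0.75$)
$P = 4$ ($P = 2^{2} = 4$)
$Q{\left(h \right)} = \frac{33}{4} + h$ ($Q{\left(h \right)} = \left(h + \left(4 - 1\right)^{2}\right) - \frac{3}{4} = \left(h + 3^{2}\right) - \frac{3}{4} = \left(h + 9\right) - \frac{3}{4} = \left(9 + h\right) - \frac{3}{4} = \frac{33}{4} + h$)
$-143 + Q{\left(9 \right)} J{\left(-11 \right)} = -143 + \left(\frac{33}{4} + 9\right) \left(-11\right) = -143 + \frac{69}{4} \left(-11\right) = -143 - \frac{759}{4} = - \frac{1331}{4}$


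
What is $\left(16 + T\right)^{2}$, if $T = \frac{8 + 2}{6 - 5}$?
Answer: $676$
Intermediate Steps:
$T = 10$ ($T = \frac{10}{6 - 5} = \frac{10}{1} = 10 \cdot 1 = 10$)
$\left(16 + T\right)^{2} = \left(16 + 10\right)^{2} = 26^{2} = 676$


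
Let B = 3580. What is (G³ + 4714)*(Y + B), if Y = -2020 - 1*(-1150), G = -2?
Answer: 12753260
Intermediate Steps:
Y = -870 (Y = -2020 + 1150 = -870)
(G³ + 4714)*(Y + B) = ((-2)³ + 4714)*(-870 + 3580) = (-8 + 4714)*2710 = 4706*2710 = 12753260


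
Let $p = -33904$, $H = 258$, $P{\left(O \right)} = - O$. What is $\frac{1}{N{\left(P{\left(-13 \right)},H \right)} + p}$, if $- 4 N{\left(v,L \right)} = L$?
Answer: $- \frac{2}{67937} \approx -2.9439 \cdot 10^{-5}$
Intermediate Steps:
$N{\left(v,L \right)} = - \frac{L}{4}$
$\frac{1}{N{\left(P{\left(-13 \right)},H \right)} + p} = \frac{1}{\left(- \frac{1}{4}\right) 258 - 33904} = \frac{1}{- \frac{129}{2} - 33904} = \frac{1}{- \frac{67937}{2}} = - \frac{2}{67937}$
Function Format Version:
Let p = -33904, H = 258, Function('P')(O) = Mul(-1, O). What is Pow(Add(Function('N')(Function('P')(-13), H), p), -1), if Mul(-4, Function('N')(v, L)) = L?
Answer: Rational(-2, 67937) ≈ -2.9439e-5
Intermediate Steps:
Function('N')(v, L) = Mul(Rational(-1, 4), L)
Pow(Add(Function('N')(Function('P')(-13), H), p), -1) = Pow(Add(Mul(Rational(-1, 4), 258), -33904), -1) = Pow(Add(Rational(-129, 2), -33904), -1) = Pow(Rational(-67937, 2), -1) = Rational(-2, 67937)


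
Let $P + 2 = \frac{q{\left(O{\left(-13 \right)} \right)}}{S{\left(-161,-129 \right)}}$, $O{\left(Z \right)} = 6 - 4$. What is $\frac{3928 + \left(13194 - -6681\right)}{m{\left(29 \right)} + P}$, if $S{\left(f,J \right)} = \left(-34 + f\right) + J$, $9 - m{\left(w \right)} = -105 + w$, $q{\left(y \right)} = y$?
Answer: $\frac{3856086}{13445} \approx 286.8$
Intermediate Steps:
$O{\left(Z \right)} = 2$ ($O{\left(Z \right)} = 6 - 4 = 2$)
$m{\left(w \right)} = 114 - w$ ($m{\left(w \right)} = 9 - \left(-105 + w\right) = 114 - w$)
$S{\left(f,J \right)} = -34 + J + f$
$P = - \frac{325}{162}$ ($P = -2 + \frac{2}{-34 - 129 - 161} = -2 + \frac{2}{-324} = -2 + 2 \left(- \frac{1}{324}\right) = -2 - \frac{1}{162} = - \frac{325}{162} \approx -2.0062$)
$\frac{3928 + \left(13194 - -6681\right)}{m{\left(29 \right)} + P} = \frac{3928 + \left(13194 - -6681\right)}{\left(114 - 29\right) - \frac{325}{162}} = \frac{3928 + \left(13194 + 6681\right)}{\left(114 - 29\right) - \frac{325}{162}} = \frac{3928 + 19875}{85 - \frac{325}{162}} = \frac{23803}{\frac{13445}{162}} = 23803 \cdot \frac{162}{13445} = \frac{3856086}{13445}$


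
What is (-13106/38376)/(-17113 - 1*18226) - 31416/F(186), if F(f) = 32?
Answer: -166427419772/169521183 ≈ -981.75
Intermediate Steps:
(-13106/38376)/(-17113 - 1*18226) - 31416/F(186) = (-13106/38376)/(-17113 - 1*18226) - 31416/32 = (-13106*1/38376)/(-17113 - 18226) - 31416*1/32 = -6553/19188/(-35339) - 3927/4 = -6553/19188*(-1/35339) - 3927/4 = 6553/678084732 - 3927/4 = -166427419772/169521183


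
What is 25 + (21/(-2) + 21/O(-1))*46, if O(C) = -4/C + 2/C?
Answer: 25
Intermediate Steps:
O(C) = -2/C
25 + (21/(-2) + 21/O(-1))*46 = 25 + (21/(-2) + 21/((-2/(-1))))*46 = 25 + (21*(-½) + 21/((-2*(-1))))*46 = 25 + (-21/2 + 21/2)*46 = 25 + 0*46 = 25 + 0 = 25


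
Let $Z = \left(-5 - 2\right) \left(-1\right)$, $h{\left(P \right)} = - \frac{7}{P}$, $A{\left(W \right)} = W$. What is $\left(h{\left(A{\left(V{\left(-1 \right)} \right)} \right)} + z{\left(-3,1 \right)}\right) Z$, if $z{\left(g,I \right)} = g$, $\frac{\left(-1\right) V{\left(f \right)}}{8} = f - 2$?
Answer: $- \frac{553}{24} \approx -23.042$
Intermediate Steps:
$V{\left(f \right)} = 16 - 8 f$ ($V{\left(f \right)} = - 8 \left(f - 2\right) = - 8 \left(-2 + f\right) = 16 - 8 f$)
$Z = 7$ ($Z = \left(-7\right) \left(-1\right) = 7$)
$\left(h{\left(A{\left(V{\left(-1 \right)} \right)} \right)} + z{\left(-3,1 \right)}\right) Z = \left(- \frac{7}{16 - -8} - 3\right) 7 = \left(- \frac{7}{16 + 8} - 3\right) 7 = \left(- \frac{7}{24} - 3\right) 7 = \left(- \frac{79}{24}\right) 7 = - \frac{553}{24}$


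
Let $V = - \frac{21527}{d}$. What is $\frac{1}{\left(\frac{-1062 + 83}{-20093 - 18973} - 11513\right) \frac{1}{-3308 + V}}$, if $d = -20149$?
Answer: $\frac{2603020905090}{9062332695971} \approx 0.28724$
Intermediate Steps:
$V = \frac{21527}{20149}$ ($V = - \frac{21527}{-20149} = \left(-21527\right) \left(- \frac{1}{20149}\right) = \frac{21527}{20149} \approx 1.0684$)
$\frac{1}{\left(\frac{-1062 + 83}{-20093 - 18973} - 11513\right) \frac{1}{-3308 + V}} = \frac{1}{\left(\frac{-1062 + 83}{-20093 - 18973} - 11513\right) \frac{1}{-3308 + \frac{21527}{20149}}} = \frac{1}{\left(- \frac{979}{-39066} - 11513\right) \frac{1}{- \frac{66631365}{20149}}} = \frac{1}{\left(\left(-979\right) \left(- \frac{1}{39066}\right) - 11513\right) \left(- \frac{20149}{66631365}\right)} = \frac{1}{\left(\frac{979}{39066} - 11513\right) \left(- \frac{20149}{66631365}\right)} = \frac{1}{\left(- \frac{449765879}{39066}\right) \left(- \frac{20149}{66631365}\right)} = \frac{1}{\frac{9062332695971}{2603020905090}} = \frac{2603020905090}{9062332695971}$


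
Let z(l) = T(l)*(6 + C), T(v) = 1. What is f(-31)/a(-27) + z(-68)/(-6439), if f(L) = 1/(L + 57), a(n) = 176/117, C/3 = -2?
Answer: 9/352 ≈ 0.025568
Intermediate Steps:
C = -6 (C = 3*(-2) = -6)
a(n) = 176/117 (a(n) = 176*(1/117) = 176/117)
z(l) = 0 (z(l) = 1*(6 - 6) = 1*0 = 0)
f(L) = 1/(57 + L)
f(-31)/a(-27) + z(-68)/(-6439) = 1/((57 - 31)*(176/117)) + 0/(-6439) = (117/176)/26 + 0*(-1/6439) = (1/26)*(117/176) + 0 = 9/352 + 0 = 9/352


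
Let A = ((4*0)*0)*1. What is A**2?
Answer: 0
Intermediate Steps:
A = 0 (A = (0*0)*1 = 0*1 = 0)
A**2 = 0**2 = 0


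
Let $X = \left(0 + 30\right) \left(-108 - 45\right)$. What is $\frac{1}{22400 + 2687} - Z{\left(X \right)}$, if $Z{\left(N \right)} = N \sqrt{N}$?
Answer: $\frac{1}{25087} + 13770 i \sqrt{510} \approx 3.9861 \cdot 10^{-5} + 3.1097 \cdot 10^{5} i$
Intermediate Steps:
$X = -4590$ ($X = 30 \left(-153\right) = -4590$)
$Z{\left(N \right)} = N^{\frac{3}{2}}$
$\frac{1}{22400 + 2687} - Z{\left(X \right)} = \frac{1}{22400 + 2687} - \left(-4590\right)^{\frac{3}{2}} = \frac{1}{25087} - - 13770 i \sqrt{510} = \frac{1}{25087} + 13770 i \sqrt{510}$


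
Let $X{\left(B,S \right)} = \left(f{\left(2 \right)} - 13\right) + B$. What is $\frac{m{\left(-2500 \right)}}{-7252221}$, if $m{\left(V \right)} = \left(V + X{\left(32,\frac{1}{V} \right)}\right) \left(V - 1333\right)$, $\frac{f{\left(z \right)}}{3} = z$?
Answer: $- \frac{3162225}{2417407} \approx -1.3081$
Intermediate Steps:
$f{\left(z \right)} = 3 z$
$X{\left(B,S \right)} = -7 + B$ ($X{\left(B,S \right)} = \left(3 \cdot 2 - 13\right) + B = \left(6 - 13\right) + B = -7 + B$)
$m{\left(V \right)} = \left(-1333 + V\right) \left(25 + V\right)$ ($m{\left(V \right)} = \left(V + \left(-7 + 32\right)\right) \left(V - 1333\right) = \left(V + 25\right) \left(-1333 + V\right) = \left(25 + V\right) \left(-1333 + V\right) = \left(-1333 + V\right) \left(25 + V\right)$)
$\frac{m{\left(-2500 \right)}}{-7252221} = \frac{-33325 + \left(-2500\right)^{2} - -3270000}{-7252221} = \left(-33325 + 6250000 + 3270000\right) \left(- \frac{1}{7252221}\right) = 9486675 \left(- \frac{1}{7252221}\right) = - \frac{3162225}{2417407}$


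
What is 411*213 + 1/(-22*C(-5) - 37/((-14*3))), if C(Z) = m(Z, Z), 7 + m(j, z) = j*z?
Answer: 1452776043/16595 ≈ 87543.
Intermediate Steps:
m(j, z) = -7 + j*z
C(Z) = -7 + Z² (C(Z) = -7 + Z*Z = -7 + Z²)
411*213 + 1/(-22*C(-5) - 37/((-14*3))) = 411*213 + 1/(-22*(-7 + (-5)²) - 37/((-14*3))) = 87543 + 1/(-22*(-7 + 25) - 37/(-42)) = 87543 + 1/(-22*18 - 37*(-1/42)) = 87543 + 1/(-396 + 37/42) = 87543 + 1/(-16595/42) = 87543 - 42/16595 = 1452776043/16595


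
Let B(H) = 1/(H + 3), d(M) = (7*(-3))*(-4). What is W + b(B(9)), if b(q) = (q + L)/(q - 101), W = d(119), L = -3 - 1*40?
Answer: 102239/1211 ≈ 84.425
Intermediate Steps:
L = -43 (L = -3 - 40 = -43)
d(M) = 84 (d(M) = -21*(-4) = 84)
B(H) = 1/(3 + H)
W = 84
b(q) = (-43 + q)/(-101 + q) (b(q) = (q - 43)/(q - 101) = (-43 + q)/(-101 + q))
W + b(B(9)) = 84 + (-43 + 1/(3 + 9))/(-101 + 1/(3 + 9)) = 84 + (-43 + 1/12)/(-101 + 1/12) = 84 - 515/12/(-1211/12) = 84 - 12/1211*(-515/12) = 84 + 515/1211 = 102239/1211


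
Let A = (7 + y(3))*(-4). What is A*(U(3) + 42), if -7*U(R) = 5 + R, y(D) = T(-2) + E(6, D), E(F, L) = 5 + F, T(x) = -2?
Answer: -18304/7 ≈ -2614.9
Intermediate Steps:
y(D) = 9 (y(D) = -2 + (5 + 6) = -2 + 11 = 9)
U(R) = -5/7 - R/7 (U(R) = -(5 + R)/7 = -5/7 - R/7)
A = -64 (A = (7 + 9)*(-4) = 16*(-4) = -64)
A*(U(3) + 42) = -64*((-5/7 - 1/7*3) + 42) = -64*((-5/7 - 3/7) + 42) = -64*(-8/7 + 42) = -64*286/7 = -18304/7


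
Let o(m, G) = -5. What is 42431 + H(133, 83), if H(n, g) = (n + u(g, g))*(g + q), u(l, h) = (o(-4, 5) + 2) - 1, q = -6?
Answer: 52364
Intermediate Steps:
u(l, h) = -4 (u(l, h) = (-5 + 2) - 1 = -3 - 1 = -4)
H(n, g) = (-6 + g)*(-4 + n) (H(n, g) = (n - 4)*(g - 6) = (-4 + n)*(-6 + g) = (-6 + g)*(-4 + n))
42431 + H(133, 83) = 42431 + (24 - 6*133 - 4*83 + 83*133) = 42431 + (24 - 798 - 332 + 11039) = 42431 + 9933 = 52364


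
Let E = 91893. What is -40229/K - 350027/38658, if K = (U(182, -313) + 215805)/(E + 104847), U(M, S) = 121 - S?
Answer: -306040362945133/8359367262 ≈ -36611.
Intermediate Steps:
K = 216239/196740 (K = ((121 - 1*(-313)) + 215805)/(91893 + 104847) = ((121 + 313) + 215805)/196740 = (434 + 215805)*(1/196740) = 216239*(1/196740) = 216239/196740 ≈ 1.0991)
-40229/K - 350027/38658 = -40229/216239/196740 - 350027/38658 = -40229*196740/216239 - 350027*1/38658 = -7914653460/216239 - 350027/38658 = -306040362945133/8359367262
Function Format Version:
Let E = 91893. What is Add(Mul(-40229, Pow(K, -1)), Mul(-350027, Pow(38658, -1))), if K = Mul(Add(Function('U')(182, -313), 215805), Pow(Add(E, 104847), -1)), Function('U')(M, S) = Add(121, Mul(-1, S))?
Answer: Rational(-306040362945133, 8359367262) ≈ -36611.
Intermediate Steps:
K = Rational(216239, 196740) (K = Mul(Add(Add(121, Mul(-1, -313)), 215805), Pow(Add(91893, 104847), -1)) = Mul(Add(Add(121, 313), 215805), Pow(196740, -1)) = Mul(Add(434, 215805), Rational(1, 196740)) = Mul(216239, Rational(1, 196740)) = Rational(216239, 196740) ≈ 1.0991)
Add(Mul(-40229, Pow(K, -1)), Mul(-350027, Pow(38658, -1))) = Add(Mul(-40229, Pow(Rational(216239, 196740), -1)), Mul(-350027, Pow(38658, -1))) = Add(Mul(-40229, Rational(196740, 216239)), Mul(-350027, Rational(1, 38658))) = Add(Rational(-7914653460, 216239), Rational(-350027, 38658)) = Rational(-306040362945133, 8359367262)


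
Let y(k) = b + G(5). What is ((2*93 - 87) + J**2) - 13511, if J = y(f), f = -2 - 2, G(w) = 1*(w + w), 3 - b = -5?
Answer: -13088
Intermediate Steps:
b = 8 (b = 3 - 1*(-5) = 3 + 5 = 8)
G(w) = 2*w (G(w) = 1*(2*w) = 2*w)
f = -4
y(k) = 18 (y(k) = 8 + 2*5 = 8 + 10 = 18)
J = 18
((2*93 - 87) + J**2) - 13511 = ((2*93 - 87) + 18**2) - 13511 = ((186 - 87) + 324) - 13511 = (99 + 324) - 13511 = 423 - 13511 = -13088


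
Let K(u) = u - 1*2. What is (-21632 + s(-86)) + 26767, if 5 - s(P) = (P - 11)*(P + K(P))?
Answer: -11738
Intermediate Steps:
K(u) = -2 + u (K(u) = u - 2 = -2 + u)
s(P) = 5 - (-11 + P)*(-2 + 2*P) (s(P) = 5 - (P - 11)*(P + (-2 + P)) = 5 - (-11 + P)*(-2 + 2*P))
(-21632 + s(-86)) + 26767 = (-21632 + (-17 - 2*(-86)**2 + 24*(-86))) + 26767 = (-21632 + (-17 - 2*7396 - 2064)) + 26767 = (-21632 + (-17 - 14792 - 2064)) + 26767 = (-21632 - 16873) + 26767 = -38505 + 26767 = -11738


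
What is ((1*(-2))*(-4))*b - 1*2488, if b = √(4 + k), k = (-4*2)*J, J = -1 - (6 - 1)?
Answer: -2488 + 16*√13 ≈ -2430.3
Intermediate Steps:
J = -6 (J = -1 - 1*5 = -1 - 5 = -6)
k = 48 (k = -4*2*(-6) = -8*(-6) = 48)
b = 2*√13 (b = √(4 + 48) = √52 = 2*√13 ≈ 7.2111)
((1*(-2))*(-4))*b - 1*2488 = ((1*(-2))*(-4))*(2*√13) - 1*2488 = (-2*(-4))*(2*√13) - 2488 = 8*(2*√13) - 2488 = 16*√13 - 2488 = -2488 + 16*√13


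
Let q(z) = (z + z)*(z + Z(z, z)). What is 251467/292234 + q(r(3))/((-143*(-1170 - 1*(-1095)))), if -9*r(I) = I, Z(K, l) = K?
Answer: 24274021111/28207886850 ≈ 0.86054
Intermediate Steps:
r(I) = -I/9
q(z) = 4*z² (q(z) = (z + z)*(z + z) = (2*z)*(2*z) = 4*z²)
251467/292234 + q(r(3))/((-143*(-1170 - 1*(-1095)))) = 251467/292234 + (4*(-⅑*3)²)/((-143*(-1170 - 1*(-1095)))) = 251467*(1/292234) + (4*(-⅓)²)/((-143*(-1170 + 1095))) = 251467/292234 + (4*(⅑))/((-143*(-75))) = 251467/292234 + (4/9)/10725 = 251467/292234 + (4/9)*(1/10725) = 251467/292234 + 4/96525 = 24274021111/28207886850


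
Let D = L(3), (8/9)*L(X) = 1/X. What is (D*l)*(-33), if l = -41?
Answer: 4059/8 ≈ 507.38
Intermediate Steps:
L(X) = 9/(8*X) (L(X) = 9*(1/X)/8 = 9/(8*X))
D = 3/8 (D = (9/8)/3 = (9/8)*(⅓) = 3/8 ≈ 0.37500)
(D*l)*(-33) = ((3/8)*(-41))*(-33) = -123/8*(-33) = 4059/8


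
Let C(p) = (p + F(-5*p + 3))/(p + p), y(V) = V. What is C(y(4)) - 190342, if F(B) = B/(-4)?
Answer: -6090911/32 ≈ -1.9034e+5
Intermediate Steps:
F(B) = -B/4 (F(B) = B*(-¼) = -B/4)
C(p) = (-¾ + 9*p/4)/(2*p) (C(p) = (p - (-5*p + 3)/4)/(p + p) = (p - (3 - 5*p)/4)/((2*p)) = (p + (-¾ + 5*p/4))*(1/(2*p)) = (-¾ + 9*p/4)*(1/(2*p)) = (-¾ + 9*p/4)/(2*p))
C(y(4)) - 190342 = (3/8)*(-1 + 3*4)/4 - 190342 = (3/8)*(¼)*(-1 + 12) - 190342 = (3/8)*(¼)*11 - 190342 = 33/32 - 190342 = -6090911/32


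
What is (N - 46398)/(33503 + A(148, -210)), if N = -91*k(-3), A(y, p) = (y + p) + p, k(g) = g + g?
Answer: -15284/11077 ≈ -1.3798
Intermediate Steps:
k(g) = 2*g
A(y, p) = y + 2*p (A(y, p) = (p + y) + p = y + 2*p)
N = 546 (N = -182*(-3) = -91*(-6) = 546)
(N - 46398)/(33503 + A(148, -210)) = (546 - 46398)/(33503 + (148 + 2*(-210))) = -45852/(33503 + (148 - 420)) = -45852/(33503 - 272) = -45852/33231 = -45852*1/33231 = -15284/11077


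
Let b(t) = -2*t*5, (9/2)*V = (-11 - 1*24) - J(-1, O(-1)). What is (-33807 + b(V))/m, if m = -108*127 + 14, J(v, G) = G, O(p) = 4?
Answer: 101161/41106 ≈ 2.4610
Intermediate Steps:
V = -26/3 (V = 2*((-11 - 1*24) - 1*4)/9 = 2*((-11 - 24) - 4)/9 = 2*(-35 - 4)/9 = (2/9)*(-39) = -26/3 ≈ -8.6667)
b(t) = -10*t
m = -13702 (m = -13716 + 14 = -13702)
(-33807 + b(V))/m = (-33807 - 10*(-26/3))/(-13702) = (-33807 + 260/3)*(-1/13702) = -101161/3*(-1/13702) = 101161/41106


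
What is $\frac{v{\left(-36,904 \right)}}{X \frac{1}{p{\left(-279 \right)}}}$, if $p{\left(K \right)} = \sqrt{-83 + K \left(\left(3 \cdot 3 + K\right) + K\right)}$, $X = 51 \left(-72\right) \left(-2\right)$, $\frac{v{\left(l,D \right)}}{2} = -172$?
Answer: $- \frac{344 \sqrt{598}}{459} \approx -18.327$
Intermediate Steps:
$v{\left(l,D \right)} = -344$ ($v{\left(l,D \right)} = 2 \left(-172\right) = -344$)
$X = 7344$ ($X = \left(-3672\right) \left(-2\right) = 7344$)
$p{\left(K \right)} = \sqrt{-83 + K \left(9 + 2 K\right)}$ ($p{\left(K \right)} = \sqrt{-83 + K \left(\left(9 + K\right) + K\right)} = \sqrt{-83 + K \left(9 + 2 K\right)}$)
$\frac{v{\left(-36,904 \right)}}{X \frac{1}{p{\left(-279 \right)}}} = - \frac{344}{7344 \frac{1}{\sqrt{-83 + 2 \left(-279\right)^{2} + 9 \left(-279\right)}}} = - \frac{344}{7344 \frac{1}{\sqrt{-83 + 2 \cdot 77841 - 2511}}} = - \frac{344}{7344 \frac{1}{\sqrt{-83 + 155682 - 2511}}} = - \frac{344}{7344 \frac{1}{\sqrt{153088}}} = - \frac{344}{7344 \frac{1}{16 \sqrt{598}}} = - \frac{344}{7344 \frac{\sqrt{598}}{9568}} = - \frac{344}{\frac{459}{598} \sqrt{598}} = - 344 \frac{\sqrt{598}}{459} = - \frac{344 \sqrt{598}}{459}$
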